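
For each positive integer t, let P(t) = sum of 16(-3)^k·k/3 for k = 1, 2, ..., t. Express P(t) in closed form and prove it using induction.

P(t) = (-3)^t(4t + 1) - 1

We claim P(t) = (-3)^t(4t + 1) - 1 for all t ≥ 1.
Base step (t = 1): P(1) = -16, and the closed form gives -16. They agree.
Suppose the result is true for t = k, so P(k) = (-3)^k(4k + 1) - 1.
Then P(k+1) = P(k) + (16(-3)^k(-k - 1)) = ((-3)^k(4k + 1) - 1) + (16(-3)^k(-k - 1)).
Simplifying, P(k+1) = -12(-3)^k·k - 15(-3)^k - 1 = (-3)^(k+1)(4(k+1) + 1) - 1,
which is the closed form with t = k+1.
This completes the induction.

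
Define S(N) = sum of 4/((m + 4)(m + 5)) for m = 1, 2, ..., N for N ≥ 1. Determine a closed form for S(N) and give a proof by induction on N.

We claim S(N) = 4N/(5(N + 5)) for all N ≥ 1.
Base step (N = 1): S(1) = 2/15, and the closed form gives 2/15. They agree.
For the inductive step, assume it holds for an arbitrary m ≥ 1, so S(m) = 4m/(5(m + 5)).
Then S(m+1) = S(m) + (4/((m + 5)(m + 6))) = (4m/(5(m + 5))) + (4/((m + 5)(m + 6))).
Simplifying, S(m+1) = 4(m + 1)/(5(m + 6)) = 4(m+1)/(5((m+1) + 5)),
which is the closed form with N = m+1.
This completes the induction.

S(N) = 4N/(5(N + 5))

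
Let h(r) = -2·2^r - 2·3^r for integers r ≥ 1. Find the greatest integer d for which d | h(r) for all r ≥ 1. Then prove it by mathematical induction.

Computing the first values: h(1) = -10 and h(2) = -26; gcd(-10, -26) = 2, so d ≤ 2.
We prove 2 | -2·2^r - 2·3^r for all r ≥ 1 by induction on r.
For the base case r = 1: h(1) = -10 = 2·(-5), so 2 | h(1).
For the inductive step, assume it holds for an arbitrary p ≥ 1, i.e. 2 | h(p). Then
h(p+1) − 3·h(p) = (-2·2^(p+1) - 2·3^(p+1)) − 3·(-2·2^p - 2·3^p) = (-2)·2^p·(2 − 3) = (2)·2^p. Since 2 | h(p) by the inductive hypothesis, 2 | 3·h(p); and 2 | 2 since 2 = 2·1. Therefore 2 | h(p+1).
This completes the induction.
Therefore the largest such d is 2.

d = 2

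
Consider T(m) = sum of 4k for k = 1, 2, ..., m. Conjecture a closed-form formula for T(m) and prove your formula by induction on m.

We claim T(m) = 2m(m + 1) for all m ≥ 1.
For the base case m = 1: T(1) = 4, and the closed form gives 4. They agree.
Suppose the result is true for m = k, so T(k) = 2k(k + 1).
Then T(k+1) = T(k) + (4k + 4) = (2k(k + 1)) + (4k + 4).
Simplifying, T(k+1) = 2(k + 1)(k + 2) = 2(k+1)((k+1) + 1),
which is the closed form with m = k+1.
This completes the induction.

T(m) = 2m(m + 1)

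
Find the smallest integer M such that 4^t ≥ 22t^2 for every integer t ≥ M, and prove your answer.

M = 5

At t = 4: 256 < 352, so the inequality fails and M ≥ 5. We prove 4^t ≥ 22t^2 for all t ≥ 5.
Base step (t = 5): 4^t = 1024 and 22t^2 = 550, so 1024 ≥ 550.
Inductive step: suppose the statement holds for some j ≥ 5, so 4^j ≥ 22j^2.
Then 4^(j + 1) = 4·(4^j) ≥ 4·(22j^2).
Also, for j ≥ 5 we have 4·(22j^2) ≥ 22(j+1)^2, since 4 ≥ (1 + 1/j)^2 for all j ≥ 5.
Combining, 4^(j + 1) ≥ 22(j+1)^2.
By the principle of mathematical induction, the result holds for all t ≥ 5.
Hence the smallest such M is 5.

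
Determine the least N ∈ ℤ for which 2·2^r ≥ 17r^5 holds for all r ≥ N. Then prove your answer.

At r = 26: 134217728 < 201983392, so the inequality fails and N ≥ 27. We prove 2·2^r ≥ 17r^5 for all r ≥ 27.
Base step (r = 27): 2·2^r = 268435456 and 17r^5 = 243931419, so 268435456 ≥ 243931419.
For the inductive step, assume it holds for an arbitrary j ≥ 27, so 2·2^j ≥ 17j^5.
Then 2·2^(j + 1) = 2·(2·2^j) ≥ 2·(17j^5).
Also, for j ≥ 27 we have 2·(17j^5) ≥ 17(j+1)^5, since 2 ≥ (1 + 1/j)^5 for all j ≥ 27.
Combining, 2·2^(j + 1) ≥ 17(j+1)^5.
By the principle of mathematical induction, the result holds for all r ≥ 27.
Hence the smallest such N is 27.

N = 27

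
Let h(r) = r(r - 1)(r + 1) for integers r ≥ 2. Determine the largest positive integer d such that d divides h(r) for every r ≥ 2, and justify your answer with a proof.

Computing the first values: h(2) = 6 and h(3) = 24; gcd(6, 24) = 6, so d ≤ 6.
We prove 6 | r(r - 1)(r + 1) for all r ≥ 2 by induction on r.
Base case (r = 2): h(2) = 6 = 6·(1), so 6 | h(2).
Inductive step: suppose the statement holds for some m ≥ 2, i.e. 6 | h(m). Then
h(m+1) − h(m) = m·(m+1)·(m+2) − (m-1)·m·(m+1) = m·(m+1)·[(m+2) − (m-1)] = 3·m·(m+1). The product of 2 consecutive integers is divisible by (2)! = 2, so h(m+1) − h(m) is divisible by 3·2 = 6. By the inductive hypothesis 6 | h(m), hence 6 | h(m+1).
Hence, by induction on r, the claim holds for every r ≥ 2.
Therefore the largest such d is 6.

d = 6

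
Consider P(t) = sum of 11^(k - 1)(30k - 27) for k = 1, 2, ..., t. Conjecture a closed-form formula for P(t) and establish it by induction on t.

P(t) = 3·11^t(t - 1) + 3

We claim P(t) = 3·11^t(t - 1) + 3 for all t ≥ 1.
When t = 1: P(1) = 3, and the closed form gives 3. They agree.
For the inductive step, assume it holds for an arbitrary k ≥ 1, so P(k) = 3·11^k(k - 1) + 3.
Then P(k+1) = P(k) + (11^k(30k + 3)) = (3·11^k(k - 1) + 3) + (11^k(30k + 3)).
Simplifying, P(k+1) = 33·11^k·k + 3 = 3·11^(k+1)((k+1) - 1) + 3,
which is the closed form with t = k+1.
Hence, by induction on t, the claim holds for every t ≥ 1.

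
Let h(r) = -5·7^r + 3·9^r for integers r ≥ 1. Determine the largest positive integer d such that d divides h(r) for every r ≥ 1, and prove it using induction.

d = 2

Computing the first values: h(1) = -8 and h(2) = -2; gcd(-8, -2) = 2, so d ≤ 2.
We prove 2 | -5·7^r + 3·9^r for all r ≥ 1 by induction on r.
Base step (r = 1): h(1) = -8 = 2·(-4), so 2 | h(1).
Suppose the result is true for r = p, i.e. 2 | h(p). Then
h(p+1) − 9·h(p) = (-5·7^(p+1) + 3·9^(p+1)) − 9·(-5·7^p + 3·9^p) = (-5)·7^p·(7 − 9) = (10)·7^p. Since 2 | h(p) by the inductive hypothesis, 2 | 9·h(p); and 2 | 10 since 10 = 2·5. Therefore 2 | h(p+1).
By induction, the statement is established for all r ≥ 1.
Therefore the largest such d is 2.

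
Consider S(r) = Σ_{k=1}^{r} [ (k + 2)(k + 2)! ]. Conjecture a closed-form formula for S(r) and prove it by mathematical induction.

S(r) = (r + 3)! - 6

We claim S(r) = (r + 3)! - 6 for all r ≥ 1.
Base step (r = 1): S(1) = 18, and the closed form gives 18. They agree.
Suppose the result is true for r = k, so S(k) = (k + 3)! - 6.
Then S(k+1) = S(k) + ((k + 3)(k + 3)!) = ((k + 3)! - 6) + ((k + 3)(k + 3)!).
Simplifying, S(k+1) = ((k+1) + 3)! - 6,
which is the closed form with r = k+1.
By the principle of mathematical induction, the result holds for all r ≥ 1.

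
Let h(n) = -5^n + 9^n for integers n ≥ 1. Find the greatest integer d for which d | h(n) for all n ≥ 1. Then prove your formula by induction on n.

Computing the first values: h(1) = 4 and h(2) = 56; gcd(4, 56) = 4, so d ≤ 4.
We prove 4 | -5^n + 9^n for all n ≥ 1 by induction on n.
Base step (n = 1): h(1) = 4 = 4·(1), so 4 | h(1).
Suppose the result is true for n = i, i.e. 4 | h(i). Then
9^{i+1} − 5^{i+1} = 9·9^i − 5·5^i = 9·(9^i − 5^i) + (4)·5^i. The first term is divisible by 4 by the inductive hypothesis, and the second term (4)·5^i is divisible by 4 since 4 | 4. Hence 4 | h(i+1).
Hence, by induction on n, the claim holds for every n ≥ 1.
Therefore the largest such d is 4.

d = 4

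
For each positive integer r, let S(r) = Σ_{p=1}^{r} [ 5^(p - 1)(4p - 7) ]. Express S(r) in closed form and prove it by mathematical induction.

S(r) = 5^r(r - 2) + 2

We claim S(r) = 5^r(r - 2) + 2 for all r ≥ 1.
When r = 1: S(1) = -3, and the closed form gives -3. They agree.
Inductive step: assume the claim holds for r = p, so S(p) = 5^p(p - 2) + 2.
Then S(p+1) = S(p) + (5^p(4p - 3)) = (5^p(p - 2) + 2) + (5^p(4p - 3)).
Simplifying, S(p+1) = 5^(p + 1)p - 5^(p + 1) + 2 = 5^(p+1)((p+1) - 2) + 2,
which is the closed form with r = p+1.
This completes the induction.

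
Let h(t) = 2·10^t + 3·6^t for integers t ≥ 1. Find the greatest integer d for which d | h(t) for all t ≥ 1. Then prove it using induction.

d = 2

Computing the first values: h(1) = 38 and h(2) = 308; gcd(38, 308) = 2, so d ≤ 2.
We prove 2 | 2·10^t + 3·6^t for all t ≥ 1 by induction on t.
Base case (t = 1): h(1) = 38 = 2·(19), so 2 | h(1).
Suppose the result is true for t = i, i.e. 2 | h(i). Then
h(i+1) − 10·h(i) = (2·10^(i+1) + 3·6^(i+1)) − 10·(2·10^i + 3·6^i) = (3)·6^i·(6 − 10) = (-12)·6^i. Since 2 | h(i) by the inductive hypothesis, 2 | 10·h(i); and 2 | -12 since -12 = 2·-6. Therefore 2 | h(i+1).
This completes the induction.
Therefore the largest such d is 2.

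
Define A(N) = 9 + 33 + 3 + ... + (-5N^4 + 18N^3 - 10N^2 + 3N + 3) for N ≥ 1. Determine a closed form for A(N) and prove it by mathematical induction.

We claim A(N) = -N(N^4 - 2N^3 - 4N^2 - N - 3) for all N ≥ 1.
When N = 1: A(1) = 9, and the closed form gives 9. They agree.
Suppose the result is true for N = r, so A(r) = r(-r^4 + 2r^3 + 4r^2 + r + 3).
Then A(r+1) = A(r) + (-5r^4 - 2r^3 + 14r^2 + 17r + 9) = (r(-r^4 + 2r^3 + 4r^2 + r + 3)) + (-5r^4 - 2r^3 + 14r^2 + 17r + 9).
Simplifying, A(r+1) = -(r + 1)(r^4 + 2r^3 - 4r^2 - 11r - 9) = -(r+1)((r+1)^4 - 2(r+1)^3 - 4(r+1)^2 - (r+1) - 3),
which is the closed form with N = r+1.
Hence, by induction on N, the claim holds for every N ≥ 1.

A(N) = -N(N^4 - 2N^3 - 4N^2 - N - 3)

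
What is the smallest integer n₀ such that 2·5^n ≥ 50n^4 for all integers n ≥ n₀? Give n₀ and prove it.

n₀ = 7

At n = 6: 31250 < 64800, so the inequality fails and n₀ ≥ 7. We prove 2·5^n ≥ 50n^4 for all n ≥ 7.
For the base case n = 7: 2·5^n = 156250 and 50n^4 = 120050, so 156250 ≥ 120050.
Suppose the result is true for n = j, so 2·5^j ≥ 50j^4.
Then 2·5^(j + 1) = 5·(2·5^j) ≥ 5·(50j^4).
Also, for j ≥ 7 we have 5·(50j^4) ≥ 50(j+1)^4, since 5 ≥ (1 + 1/j)^4 for all j ≥ 7.
Combining, 2·5^(j + 1) ≥ 50(j+1)^4.
By the principle of mathematical induction, the result holds for all n ≥ 7.
Hence the smallest such n₀ is 7.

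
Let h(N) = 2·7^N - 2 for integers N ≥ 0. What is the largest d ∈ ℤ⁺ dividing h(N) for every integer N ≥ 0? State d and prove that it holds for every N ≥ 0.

d = 12

Computing the first values: h(0) = 0 and h(1) = 12; gcd(0, 12) = 12, so d ≤ 12.
We prove 12 | 2·7^N - 2 for all N ≥ 0 by induction on N.
Base step (N = 0): h(0) = 0 = 12·(0), so 12 | h(0).
Inductive step: assume the claim holds for N = i, i.e. 12 | h(i). Then
h(i+1) = 2·7^(i+1) - 2 = 7·(2·7^i - 2) + 12 = 7·h(i) + 12. The first term is divisible by 12 by the inductive hypothesis, and 12 is divisible by 12. Hence 12 | h(i+1).
Hence, by induction on N, the claim holds for every N ≥ 0.
Therefore the largest such d is 12.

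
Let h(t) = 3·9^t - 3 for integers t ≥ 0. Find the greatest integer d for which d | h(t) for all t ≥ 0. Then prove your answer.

d = 24

Computing the first values: h(0) = 0 and h(1) = 24; gcd(0, 24) = 24, so d ≤ 24.
We prove 24 | 3·9^t - 3 for all t ≥ 0 by induction on t.
For the base case t = 0: h(0) = 0 = 24·(0), so 24 | h(0).
For the inductive step, assume it holds for an arbitrary k ≥ 0, i.e. 24 | h(k). Then
h(k+1) = 3·9^(k+1) - 3 = 9·(3·9^k - 3) + 24 = 9·h(k) + 24. The first term is divisible by 24 by the inductive hypothesis, and 24 is divisible by 24. Hence 24 | h(k+1).
This completes the induction.
Therefore the largest such d is 24.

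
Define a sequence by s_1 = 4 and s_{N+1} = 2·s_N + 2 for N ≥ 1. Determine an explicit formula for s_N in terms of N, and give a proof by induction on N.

Computing the first terms: s_1 = 4, s_2 = 10, s_3 = 22. This suggests s_N = 3·2^N - 2.
Base case (N = 1): the formula gives 4 = 4 = s_1.
For the inductive step, assume it holds for an arbitrary k ≥ 1, so s_k = 3·2^k - 2.
Then s_{k+1} = 2·s_k + 2 = 2·(3·2^k - 2) + 2 = 3·2^(k + 1) - 2,
which is the claimed formula at N = k+1.
By induction, the statement is established for all N ≥ 1.

s_N = 3·2^N - 2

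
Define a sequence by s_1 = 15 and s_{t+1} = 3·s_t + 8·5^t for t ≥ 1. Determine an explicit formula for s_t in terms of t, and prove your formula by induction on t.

Computing the first terms: s_1 = 15, s_2 = 85, s_3 = 455. This suggests s_t = -5·3^(t - 1) + 4·5^t.
Base case (t = 1): the formula gives 15 = 15 = s_1.
Suppose the result is true for t = k, so s_k = -5·3^(k - 1) + 4·5^k.
Then s_{k+1} = 3·s_k + 8·5^k = 3·(-5·3^(k - 1) + 4·5^k) + 8·5^k = -5·3^k + 4·5^(k + 1) = -5·3^((k+1) - 1) + 4·5^(k+1),
which is the claimed formula at t = k+1.
Hence, by induction on t, the claim holds for every t ≥ 1.

s_t = -5·3^(t - 1) + 4·5^t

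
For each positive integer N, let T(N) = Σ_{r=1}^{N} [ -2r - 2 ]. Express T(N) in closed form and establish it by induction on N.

T(N) = -N(N + 3)

We claim T(N) = -N(N + 3) for all N ≥ 1.
For the base case N = 1: T(1) = -4, and the closed form gives -4. They agree.
Inductive step: suppose the statement holds for some r ≥ 1, so T(r) = r(-r - 3).
Then T(r+1) = T(r) + (-2r - 4) = (r(-r - 3)) + (-2r - 4).
Simplifying, T(r+1) = -(r + 1)(r + 4) = -(r+1)((r+1) + 3),
which is the closed form with N = r+1.
This completes the induction.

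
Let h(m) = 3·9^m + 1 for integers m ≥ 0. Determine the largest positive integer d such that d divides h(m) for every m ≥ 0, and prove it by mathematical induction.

d = 4

Computing the first values: h(0) = 4 and h(1) = 28; gcd(4, 28) = 4, so d ≤ 4.
We prove 4 | 3·9^m + 1 for all m ≥ 0 by induction on m.
Base case (m = 0): h(0) = 4 = 4·(1), so 4 | h(0).
Inductive step: suppose the statement holds for some j ≥ 0, i.e. 4 | h(j). Then
h(j+1) = 3·9^(j+1) + 1 = 9·(3·9^j + 1) - 8 = 9·h(j) - 8. The first term is divisible by 4 by the inductive hypothesis, and -8 is divisible by 4. Hence 4 | h(j+1).
Hence, by induction on m, the claim holds for every m ≥ 0.
Therefore the largest such d is 4.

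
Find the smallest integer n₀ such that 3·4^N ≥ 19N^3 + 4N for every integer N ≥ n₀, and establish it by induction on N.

n₀ = 5

At N = 4: 768 < 1232, so the inequality fails and n₀ ≥ 5. We prove 3·4^N ≥ 19N^3 + 4N for all N ≥ 5.
Base step (N = 5): 3·4^N = 3072 and 19N^3 + 4N = 2395, so 3072 ≥ 2395.
Suppose the result is true for N = m, so 3·4^m ≥ 19m^3 + 4m.
Then 3·4^(m + 1) = 4·(3·4^m) ≥ 4·(19m^3 + 4m).
Also, for m ≥ 5 we have 4·(19m^3 + 4m) ≥ 19(m+1)^3 + 4(m+1), since 4·(19m^3 + 4m) − (19(m+1)^3 + 4(m+1)) = 57m^3 - 57m^2 - 45m - 23, which is nonnegative for all m ≥ 5.
Combining, 3·4^(m + 1) ≥ 19(m+1)^3 + 4(m+1).
Hence, by induction on N, the claim holds for every N ≥ 5.
Hence the smallest such n₀ is 5.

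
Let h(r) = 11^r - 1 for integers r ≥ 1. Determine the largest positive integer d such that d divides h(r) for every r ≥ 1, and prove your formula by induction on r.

d = 10

Computing the first values: h(1) = 10 and h(2) = 120; gcd(10, 120) = 10, so d ≤ 10.
We prove 10 | 11^r - 1 for all r ≥ 1 by induction on r.
When r = 1: h(1) = 10 = 10·(1), so 10 | h(1).
For the inductive step, assume it holds for an arbitrary i ≥ 1, i.e. 10 | h(i). Then
11^{i+1} − 1^{i+1} = 11·11^i − 1·1^i = 11·(11^i − 1^i) + (10)·1^i. The first term is divisible by 10 by the inductive hypothesis, and the second term (10)·1^i is divisible by 10 since 10 | 10. Hence 10 | h(i+1).
Hence, by induction on r, the claim holds for every r ≥ 1.
Therefore the largest such d is 10.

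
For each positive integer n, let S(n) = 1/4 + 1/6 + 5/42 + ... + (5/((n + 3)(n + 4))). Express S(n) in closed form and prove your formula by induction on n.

We claim S(n) = 5n/(4(n + 4)) for all n ≥ 1.
Base case (n = 1): S(1) = 1/4, and the closed form gives 1/4. They agree.
Inductive step: assume the claim holds for n = r, so S(r) = 5r/(4(r + 4)).
Then S(r+1) = S(r) + (5/((r + 4)(r + 5))) = (5r/(4(r + 4))) + (5/((r + 4)(r + 5))).
Simplifying, S(r+1) = 5(r + 1)/(4(r + 5)) = 5(r+1)/(4((r+1) + 4)),
which is the closed form with n = r+1.
By the principle of mathematical induction, the result holds for all n ≥ 1.

S(n) = 5n/(4(n + 4))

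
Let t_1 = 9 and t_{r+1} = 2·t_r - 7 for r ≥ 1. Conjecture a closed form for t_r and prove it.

t_r = 2^r + 7

Computing the first terms: t_1 = 9, t_2 = 11, t_3 = 15. This suggests t_r = 2^r + 7.
Base step (r = 1): the formula gives 9 = 9 = t_1.
Inductive step: suppose the statement holds for some i ≥ 1, so t_i = 2^i + 7.
Then t_{i+1} = 2·t_i - 7 = 2·(2^i + 7) - 7 = 2^(i + 1) + 7,
which is the claimed formula at r = i+1.
This completes the induction.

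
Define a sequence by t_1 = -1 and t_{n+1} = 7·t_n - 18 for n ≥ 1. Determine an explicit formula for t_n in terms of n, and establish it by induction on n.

t_n = -4·7^(n - 1) + 3

Computing the first terms: t_1 = -1, t_2 = -25, t_3 = -193. This suggests t_n = -4·7^(n - 1) + 3.
Base step (n = 1): the formula gives -1 = -1 = t_1.
Inductive step: suppose the statement holds for some j ≥ 1, so t_j = -4·7^(j - 1) + 3.
Then t_{j+1} = 7·t_j - 18 = 7·(-4·7^(j - 1) + 3) - 18 = -4·7^j + 3 = -4·7^((j+1) - 1) + 3,
which is the claimed formula at n = j+1.
Hence, by induction on n, the claim holds for every n ≥ 1.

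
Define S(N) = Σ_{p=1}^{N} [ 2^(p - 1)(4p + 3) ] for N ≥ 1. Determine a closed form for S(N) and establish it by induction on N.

We claim S(N) = 2^N(4N - 1) + 1 for all N ≥ 1.
When N = 1: S(1) = 7, and the closed form gives 7. They agree.
Inductive step: suppose the statement holds for some p ≥ 1, so S(p) = 2^p(4p - 1) + 1.
Then S(p+1) = S(p) + (2^p(4p + 7)) = (2^p(4p - 1) + 1) + (2^p(4p + 7)).
Simplifying, S(p+1) = 8·2^p·p + 6·2^p + 1 = 2^(p+1)(4(p+1) - 1) + 1,
which is the closed form with N = p+1.
This completes the induction.

S(N) = 2^N(4N - 1) + 1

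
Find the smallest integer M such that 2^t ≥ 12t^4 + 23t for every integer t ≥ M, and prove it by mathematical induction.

M = 22

At t = 21: 2097152 < 2334255, so the inequality fails and M ≥ 22. We prove 2^t ≥ 12t^4 + 23t for all t ≥ 22.
Base step (t = 22): 2^t = 4194304 and 12t^4 + 23t = 2811578, so 4194304 ≥ 2811578.
Suppose the result is true for t = r, so 2^r ≥ 12r^4 + 23r.
Then 2^(r + 1) = 2·(2^r) ≥ 2·(12r^4 + 23r).
Also, for r ≥ 22 we have 2·(12r^4 + 23r) ≥ 12(r+1)^4 + 23(r+1), since 2·(12r^4 + 23r) − (12(r+1)^4 + 23(r+1)) = 12r^4 - 48r^3 - 72r^2 - 25r - 35, which is nonnegative for all r ≥ 22.
Combining, 2^(r + 1) ≥ 12(r+1)^4 + 23(r+1).
Hence, by induction on t, the claim holds for every t ≥ 22.
Hence the smallest such M is 22.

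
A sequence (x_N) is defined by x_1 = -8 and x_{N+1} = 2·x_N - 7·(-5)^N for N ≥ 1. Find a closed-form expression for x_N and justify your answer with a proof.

Computing the first terms: x_1 = -8, x_2 = 19, x_3 = -137. This suggests x_N = (-5)^N - 3·2^(N - 1).
Base case (N = 1): the formula gives -8 = -8 = x_1.
Inductive step: suppose the statement holds for some j ≥ 1, so x_j = (-5)^j - 3·2^(j - 1).
Then x_{j+1} = 2·x_j - 7·(-5)^j = 2·((-5)^j - 3·2^(j - 1)) - 7·(-5)^j = (-5)^(j + 1) - 3·2^j = (-5)^(j+1) - 3·2^((j+1) - 1),
which is the claimed formula at N = j+1.
By induction, the statement is established for all N ≥ 1.

x_N = (-5)^N - 3·2^(N - 1)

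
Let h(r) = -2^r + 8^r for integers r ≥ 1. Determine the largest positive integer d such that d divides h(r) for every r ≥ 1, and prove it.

Computing the first values: h(1) = 6 and h(2) = 60; gcd(6, 60) = 6, so d ≤ 6.
We prove 6 | -2^r + 8^r for all r ≥ 1 by induction on r.
Base case (r = 1): h(1) = 6 = 6·(1), so 6 | h(1).
Suppose the result is true for r = i, i.e. 6 | h(i). Then
8^{i+1} − 2^{i+1} = 8·8^i − 2·2^i = 8·(8^i − 2^i) + (6)·2^i. The first term is divisible by 6 by the inductive hypothesis, and the second term (6)·2^i is divisible by 6 since 6 | 6. Hence 6 | h(i+1).
This completes the induction.
Therefore the largest such d is 6.

d = 6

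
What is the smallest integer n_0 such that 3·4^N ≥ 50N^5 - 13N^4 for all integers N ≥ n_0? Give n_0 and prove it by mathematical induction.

n_0 = 11

At N = 10: 3145728 < 4870000, so the inequality fails and n_0 ≥ 11. We prove 3·4^N ≥ 50N^5 - 13N^4 for all N ≥ 11.
Base case (N = 11): 3·4^N = 12582912 and 50N^5 - 13N^4 = 7862217, so 12582912 ≥ 7862217.
Inductive step: assume the claim holds for N = j, so 3·4^j ≥ 50j^5 - 13j^4.
Then 3·4^(j + 1) = 4·(3·4^j) ≥ 4·(50j^5 - 13j^4).
Also, for j ≥ 11 we have 4·(50j^5 - 13j^4) ≥ 50(j+1)^5 - 13(j+1)^4, since 4·(50j^5 - 13j^4) − (50(j+1)^5 - 13(j+1)^4) = 150j^5 - 289j^4 - 448j^3 - 422j^2 - 198j - 37, which is nonnegative for all j ≥ 11.
Combining, 3·4^(j + 1) ≥ 50(j+1)^5 - 13(j+1)^4.
Hence, by induction on N, the claim holds for every N ≥ 11.
Hence the smallest such n_0 is 11.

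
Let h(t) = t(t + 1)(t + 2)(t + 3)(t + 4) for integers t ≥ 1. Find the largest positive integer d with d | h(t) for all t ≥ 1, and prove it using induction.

d = 120

Computing the first values: h(1) = 120 and h(2) = 720; gcd(120, 720) = 120, so d ≤ 120.
We prove 120 | t(t + 1)(t + 2)(t + 3)(t + 4) for all t ≥ 1 by induction on t.
When t = 1: h(1) = 120 = 120·(1), so 120 | h(1).
Inductive step: suppose the statement holds for some k ≥ 1, i.e. 120 | h(k). Then
h(k+1) − h(k) = (k+1)·(k+2)·(k+3)·(k+4)·(k+5) − k·(k+1)·(k+2)·(k+3)·(k+4) = (k+1)·(k+2)·(k+3)·(k+4)·[(k+5) − k] = 5·(k+1)·(k+2)·(k+3)·(k+4). The product of 4 consecutive integers is divisible by (4)! = 24, so h(k+1) − h(k) is divisible by 5·24 = 120. By the inductive hypothesis 120 | h(k), hence 120 | h(k+1).
This completes the induction.
Therefore the largest such d is 120.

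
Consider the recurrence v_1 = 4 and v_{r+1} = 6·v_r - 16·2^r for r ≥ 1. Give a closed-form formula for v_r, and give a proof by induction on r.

Computing the first terms: v_1 = 4, v_2 = -8, v_3 = -112. This suggests v_r = 2^(r + 2) - 4·6^(r - 1).
Base step (r = 1): the formula gives 4 = 4 = v_1.
For the inductive step, assume it holds for an arbitrary m ≥ 1, so v_m = 2^(m + 2) - 4·6^(m - 1).
Then v_{m+1} = 6·v_m - 16·2^m = 6·(2^(m + 2) - 4·6^(m - 1)) - 16·2^m = 2^(m + 3) - 4·6^m = 2^((m+1) + 2) - 4·6^((m+1) - 1),
which is the claimed formula at r = m+1.
By the principle of mathematical induction, the result holds for all r ≥ 1.

v_r = 2^(r + 2) - 4·6^(r - 1)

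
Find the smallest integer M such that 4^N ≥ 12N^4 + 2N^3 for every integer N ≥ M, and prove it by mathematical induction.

M = 8

At N = 7: 16384 < 29498, so the inequality fails and M ≥ 8. We prove 4^N ≥ 12N^4 + 2N^3 for all N ≥ 8.
For the base case N = 8: 4^N = 65536 and 12N^4 + 2N^3 = 50176, so 65536 ≥ 50176.
Suppose the result is true for N = k, so 4^k ≥ 12k^4 + 2k^3.
Then 4^(k + 1) = 4·(4^k) ≥ 4·(12k^4 + 2k^3).
Also, for k ≥ 8 we have 4·(12k^4 + 2k^3) ≥ 12(k+1)^4 + 2(k+1)^3, since 4·(12k^4 + 2k^3) − (12(k+1)^4 + 2(k+1)^3) = 36k^4 - 42k^3 - 78k^2 - 54k - 14, which is nonnegative for all k ≥ 8.
Combining, 4^(k + 1) ≥ 12(k+1)^4 + 2(k+1)^3.
This completes the induction.
Hence the smallest such M is 8.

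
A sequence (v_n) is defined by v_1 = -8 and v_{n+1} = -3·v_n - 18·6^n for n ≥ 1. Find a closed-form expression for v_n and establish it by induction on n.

v_n = 4(-3)^(n - 1) - 2·6^n

Computing the first terms: v_1 = -8, v_2 = -84, v_3 = -396. This suggests v_n = 4(-3)^(n - 1) - 2·6^n.
Base case (n = 1): the formula gives -8 = -8 = v_1.
Inductive step: suppose the statement holds for some i ≥ 1, so v_i = 4(-3)^(i - 1) - 2·6^i.
Then v_{i+1} = -3·v_i - 18·6^i = -3·(4(-3)^(i - 1) - 2·6^i) - 18·6^i = 4(-3)^i - 2·6^(i + 1) = 4(-3)^((i+1) - 1) - 2·6^(i+1),
which is the claimed formula at n = i+1.
By induction, the statement is established for all n ≥ 1.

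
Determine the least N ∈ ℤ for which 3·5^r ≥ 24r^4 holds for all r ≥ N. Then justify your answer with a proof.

N = 6

At r = 5: 9375 < 15000, so the inequality fails and N ≥ 6. We prove 3·5^r ≥ 24r^4 for all r ≥ 6.
For the base case r = 6: 3·5^r = 46875 and 24r^4 = 31104, so 46875 ≥ 31104.
For the inductive step, assume it holds for an arbitrary k ≥ 6, so 3·5^k ≥ 24k^4.
Then 3·5^(k + 1) = 5·(3·5^k) ≥ 5·(24k^4).
Also, for k ≥ 6 we have 5·(24k^4) ≥ 24(k+1)^4, since 5 ≥ (1 + 1/k)^4 for all k ≥ 6.
Combining, 3·5^(k + 1) ≥ 24(k+1)^4.
By induction, the statement is established for all r ≥ 6.
Hence the smallest such N is 6.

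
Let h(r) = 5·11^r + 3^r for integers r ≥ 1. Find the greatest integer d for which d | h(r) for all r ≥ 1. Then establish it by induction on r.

Computing the first values: h(1) = 58 and h(2) = 614; gcd(58, 614) = 2, so d ≤ 2.
We prove 2 | 5·11^r + 3^r for all r ≥ 1 by induction on r.
When r = 1: h(1) = 58 = 2·(29), so 2 | h(1).
Suppose the result is true for r = m, i.e. 2 | h(m). Then
h(m+1) − 11·h(m) = (5·11^(m+1) + 3^(m+1)) − 11·(5·11^m + 3^m) = (1)·3^m·(3 − 11) = (-8)·3^m. Since 2 | h(m) by the inductive hypothesis, 2 | 11·h(m); and 2 | -8 since -8 = 2·-4. Therefore 2 | h(m+1).
Hence, by induction on r, the claim holds for every r ≥ 1.
Therefore the largest such d is 2.

d = 2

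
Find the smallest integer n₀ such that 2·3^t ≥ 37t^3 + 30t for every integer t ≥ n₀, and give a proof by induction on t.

n₀ = 9

At t = 8: 13122 < 19184, so the inequality fails and n₀ ≥ 9. We prove 2·3^t ≥ 37t^3 + 30t for all t ≥ 9.
When t = 9: 2·3^t = 39366 and 37t^3 + 30t = 27243, so 39366 ≥ 27243.
Suppose the result is true for t = p, so 2·3^p ≥ 37p^3 + 30p.
Then 2·3^(p + 1) = 3·(2·3^p) ≥ 3·(37p^3 + 30p).
Also, for p ≥ 9 we have 3·(37p^3 + 30p) ≥ 37(p+1)^3 + 30(p+1), since 3·(37p^3 + 30p) − (37(p+1)^3 + 30(p+1)) = 74p^3 - 111p^2 - 51p - 67, which is nonnegative for all p ≥ 9.
Combining, 2·3^(p + 1) ≥ 37(p+1)^3 + 30(p+1).
This completes the induction.
Hence the smallest such n₀ is 9.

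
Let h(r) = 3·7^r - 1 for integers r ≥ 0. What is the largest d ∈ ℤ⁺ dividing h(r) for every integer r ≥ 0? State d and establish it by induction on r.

d = 2

Computing the first values: h(0) = 2 and h(1) = 20; gcd(2, 20) = 2, so d ≤ 2.
We prove 2 | 3·7^r - 1 for all r ≥ 0 by induction on r.
Base case (r = 0): h(0) = 2 = 2·(1), so 2 | h(0).
Inductive step: suppose the statement holds for some m ≥ 0, i.e. 2 | h(m). Then
h(m+1) = 3·7^(m+1) - 1 = 7·(3·7^m - 1) + 6 = 7·h(m) + 6. The first term is divisible by 2 by the inductive hypothesis, and 6 is divisible by 2. Hence 2 | h(m+1).
By the principle of mathematical induction, the result holds for all r ≥ 0.
Therefore the largest such d is 2.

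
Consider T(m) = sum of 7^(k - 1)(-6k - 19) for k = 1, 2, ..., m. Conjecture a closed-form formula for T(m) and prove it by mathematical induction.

T(m) = -7^m(m + 3) + 3

We claim T(m) = -7^m(m + 3) + 3 for all m ≥ 1.
When m = 1: T(1) = -25, and the closed form gives -25. They agree.
Suppose the result is true for m = k, so T(k) = -7^k(k + 3) + 3.
Then T(k+1) = T(k) + (7^k(-6k - 25)) = (-7^k(k + 3) + 3) + (7^k(-6k - 25)).
Simplifying, T(k+1) = -7·7^k·k - 28·7^k + 3 = -7^(k+1)((k+1) + 3) + 3,
which is the closed form with m = k+1.
By induction, the statement is established for all m ≥ 1.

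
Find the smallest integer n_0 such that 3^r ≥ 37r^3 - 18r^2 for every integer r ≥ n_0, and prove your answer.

n_0 = 10

At r = 9: 19683 < 25515, so the inequality fails and n_0 ≥ 10. We prove 3^r ≥ 37r^3 - 18r^2 for all r ≥ 10.
When r = 10: 3^r = 59049 and 37r^3 - 18r^2 = 35200, so 59049 ≥ 35200.
Inductive step: suppose the statement holds for some k ≥ 10, so 3^k ≥ 37k^3 - 18k^2.
Then 3^(k + 1) = 3·(3^k) ≥ 3·(37k^3 - 18k^2).
Also, for k ≥ 10 we have 3·(37k^3 - 18k^2) ≥ 37(k+1)^3 - 18(k+1)^2, since 3·(37k^3 - 18k^2) − (37(k+1)^3 - 18(k+1)^2) = 74k^3 - 147k^2 - 75k - 19, which is nonnegative for all k ≥ 10.
Combining, 3^(k + 1) ≥ 37(k+1)^3 - 18(k+1)^2.
This completes the induction.
Hence the smallest such n_0 is 10.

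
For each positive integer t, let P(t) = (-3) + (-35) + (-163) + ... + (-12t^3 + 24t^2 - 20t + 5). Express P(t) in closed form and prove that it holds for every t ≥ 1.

P(t) = -t(3t^3 - 2t^2 + t + 1)

We claim P(t) = -t(3t^3 - 2t^2 + t + 1) for all t ≥ 1.
When t = 1: P(1) = -3, and the closed form gives -3. They agree.
Inductive step: suppose the statement holds for some r ≥ 1, so P(r) = r(-3r^3 + 2r^2 - r - 1).
Then P(r+1) = P(r) + (-12r^3 - 12r^2 - 8r - 3) = (r(-3r^3 + 2r^2 - r - 1)) + (-12r^3 - 12r^2 - 8r - 3).
Simplifying, P(r+1) = -(r + 1)(3r^3 + 7r^2 + 6r + 3) = -(r+1)(3(r+1)^3 - 2(r+1)^2 + (r+1) + 1),
which is the closed form with t = r+1.
By the principle of mathematical induction, the result holds for all t ≥ 1.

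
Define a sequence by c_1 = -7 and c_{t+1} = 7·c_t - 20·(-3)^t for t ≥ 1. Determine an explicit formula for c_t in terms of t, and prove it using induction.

c_t = 2(-3)^t - 7^(t - 1)

Computing the first terms: c_1 = -7, c_2 = 11, c_3 = -103. This suggests c_t = 2(-3)^t - 7^(t - 1).
For the base case t = 1: the formula gives -7 = -7 = c_1.
For the inductive step, assume it holds for an arbitrary k ≥ 1, so c_k = 2(-3)^k - 7^(k - 1).
Then c_{k+1} = 7·c_k - 20·(-3)^k = 7·(2(-3)^k - 7^(k - 1)) - 20·(-3)^k = 2(-3)^(k + 1) - 7^k = 2(-3)^(k+1) - 7^((k+1) - 1),
which is the claimed formula at t = k+1.
This completes the induction.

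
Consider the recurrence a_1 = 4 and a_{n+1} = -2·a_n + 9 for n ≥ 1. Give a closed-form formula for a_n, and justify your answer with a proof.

Computing the first terms: a_1 = 4, a_2 = 1, a_3 = 7. This suggests a_n = (-2)^(n - 1) + 3.
When n = 1: the formula gives 4 = 4 = a_1.
Suppose the result is true for n = p, so a_p = (-2)^(p - 1) + 3.
Then a_{p+1} = -2·a_p + 9 = -2·((-2)^(p - 1) + 3) + 9 = (-2)^p + 3 = (-2)^((p+1) - 1) + 3,
which is the claimed formula at n = p+1.
By the principle of mathematical induction, the result holds for all n ≥ 1.

a_n = (-2)^(n - 1) + 3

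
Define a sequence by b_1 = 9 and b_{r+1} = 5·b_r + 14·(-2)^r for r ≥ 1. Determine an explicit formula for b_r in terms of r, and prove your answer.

Computing the first terms: b_1 = 9, b_2 = 17, b_3 = 141. This suggests b_r = (-2)^(r + 1) + 5^r.
For the base case r = 1: the formula gives 9 = 9 = b_1.
For the inductive step, assume it holds for an arbitrary j ≥ 1, so b_j = (-2)^(j + 1) + 5^j.
Then b_{j+1} = 5·b_j + 14·(-2)^j = 5·((-2)^(j + 1) + 5^j) + 14·(-2)^j = (-2)^(j + 2) + 5^(j + 1) = (-2)^((j+1) + 1) + 5^(j+1),
which is the claimed formula at r = j+1.
By induction, the statement is established for all r ≥ 1.

b_r = (-2)^(r + 1) + 5^r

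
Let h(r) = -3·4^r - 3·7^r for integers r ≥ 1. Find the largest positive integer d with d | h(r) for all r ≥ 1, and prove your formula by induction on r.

d = 3

Computing the first values: h(1) = -33 and h(2) = -195; gcd(-33, -195) = 3, so d ≤ 3.
We prove 3 | -3·4^r - 3·7^r for all r ≥ 1 by induction on r.
For the base case r = 1: h(1) = -33 = 3·(-11), so 3 | h(1).
Inductive step: assume the claim holds for r = m, i.e. 3 | h(m). Then
h(m+1) − 7·h(m) = (-3·4^(m+1) - 3·7^(m+1)) − 7·(-3·4^m - 3·7^m) = (-3)·4^m·(4 − 7) = (9)·4^m. Since 3 | h(m) by the inductive hypothesis, 3 | 7·h(m); and 3 | 9 since 9 = 3·3. Therefore 3 | h(m+1).
By induction, the statement is established for all r ≥ 1.
Therefore the largest such d is 3.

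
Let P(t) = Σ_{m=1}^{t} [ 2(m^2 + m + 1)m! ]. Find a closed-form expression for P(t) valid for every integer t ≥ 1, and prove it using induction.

We claim P(t) = (2t + 2)(t + 1)! - 2 for all t ≥ 1.
For the base case t = 1: P(1) = 6, and the closed form gives 6. They agree.
For the inductive step, assume it holds for an arbitrary m ≥ 1, so P(m) = (2m + 2)(m + 1)! - 2.
Then P(m+1) = P(m) + (2(m^2 + 3m + 3)(m + 1)!) = ((2m + 2)(m + 1)! - 2) + (2(m^2 + 3m + 3)(m + 1)!).
Simplifying, P(m+1) = (2(m+1) + 2)((m+1) + 1)! - 2,
which is the closed form with t = m+1.
By the principle of mathematical induction, the result holds for all t ≥ 1.

P(t) = (2t + 2)(t + 1)! - 2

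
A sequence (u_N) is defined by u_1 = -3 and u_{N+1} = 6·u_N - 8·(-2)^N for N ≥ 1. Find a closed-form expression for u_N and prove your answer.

Computing the first terms: u_1 = -3, u_2 = -2, u_3 = -44. This suggests u_N = (-2)^N - 6^(N - 1).
When N = 1: the formula gives -3 = -3 = u_1.
Inductive step: assume the claim holds for N = p, so u_p = (-2)^p - 6^(p - 1).
Then u_{p+1} = 6·u_p - 8·(-2)^p = 6·((-2)^p - 6^(p - 1)) - 8·(-2)^p = (-2)^(p + 1) - 6^p = (-2)^(p+1) - 6^((p+1) - 1),
which is the claimed formula at N = p+1.
Hence, by induction on N, the claim holds for every N ≥ 1.

u_N = (-2)^N - 6^(N - 1)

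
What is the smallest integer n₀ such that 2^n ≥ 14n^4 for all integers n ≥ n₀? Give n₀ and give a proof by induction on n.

n₀ = 22

At n = 21: 2097152 < 2722734, so the inequality fails and n₀ ≥ 22. We prove 2^n ≥ 14n^4 for all n ≥ 22.
Base step (n = 22): 2^n = 4194304 and 14n^4 = 3279584, so 4194304 ≥ 3279584.
Suppose the result is true for n = j, so 2^j ≥ 14j^4.
Then 2^(j + 1) = 2·(2^j) ≥ 2·(14j^4).
Also, for j ≥ 22 we have 2·(14j^4) ≥ 14(j+1)^4, since 2 ≥ (1 + 1/j)^4 for all j ≥ 22.
Combining, 2^(j + 1) ≥ 14(j+1)^4.
This completes the induction.
Hence the smallest such n₀ is 22.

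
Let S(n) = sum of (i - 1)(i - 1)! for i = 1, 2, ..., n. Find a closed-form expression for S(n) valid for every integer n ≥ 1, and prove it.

We claim S(n) = n! - 1 for all n ≥ 1.
Base step (n = 1): S(1) = 0, and the closed form gives 0. They agree.
For the inductive step, assume it holds for an arbitrary i ≥ 1, so S(i) = i! - 1.
Then S(i+1) = S(i) + (i·i!) = (i! - 1) + (i·i!).
Simplifying, S(i+1) = (i+1)! - 1,
which is the closed form with n = i+1.
By the principle of mathematical induction, the result holds for all n ≥ 1.

S(n) = n! - 1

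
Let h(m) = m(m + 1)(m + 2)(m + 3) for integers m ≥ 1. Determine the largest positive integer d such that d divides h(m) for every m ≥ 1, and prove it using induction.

d = 24

Computing the first values: h(1) = 24 and h(2) = 120; gcd(24, 120) = 24, so d ≤ 24.
We prove 24 | m(m + 1)(m + 2)(m + 3) for all m ≥ 1 by induction on m.
Base step (m = 1): h(1) = 24 = 24·(1), so 24 | h(1).
Inductive step: suppose the statement holds for some k ≥ 1, i.e. 24 | h(k). Then
h(k+1) − h(k) = (k+1)·(k+2)·(k+3)·(k+4) − k·(k+1)·(k+2)·(k+3) = (k+1)·(k+2)·(k+3)·[(k+4) − k] = 4·(k+1)·(k+2)·(k+3). The product of 3 consecutive integers is divisible by (3)! = 6, so h(k+1) − h(k) is divisible by 4·6 = 24. By the inductive hypothesis 24 | h(k), hence 24 | h(k+1).
By induction, the statement is established for all m ≥ 1.
Therefore the largest such d is 24.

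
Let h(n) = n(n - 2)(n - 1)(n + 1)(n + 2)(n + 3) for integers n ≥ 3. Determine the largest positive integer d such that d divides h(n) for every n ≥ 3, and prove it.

Computing the first values: h(3) = 720 and h(4) = 5040; gcd(720, 5040) = 720, so d ≤ 720.
We prove 720 | n(n - 2)(n - 1)(n + 1)(n + 2)(n + 3) for all n ≥ 3 by induction on n.
When n = 3: h(3) = 720 = 720·(1), so 720 | h(3).
Inductive step: assume the claim holds for n = i, i.e. 720 | h(i). Then
h(i+1) − h(i) = (i-1)·i·(i+1)·(i+2)·(i+3)·(i+4) − (i-2)·(i-1)·i·(i+1)·(i+2)·(i+3) = (i-1)·i·(i+1)·(i+2)·(i+3)·[(i+4) − (i-2)] = 6·(i-1)·i·(i+1)·(i+2)·(i+3). The product of 5 consecutive integers is divisible by (5)! = 120, so h(i+1) − h(i) is divisible by 6·120 = 720. By the inductive hypothesis 720 | h(i), hence 720 | h(i+1).
By the principle of mathematical induction, the result holds for all n ≥ 3.
Therefore the largest such d is 720.

d = 720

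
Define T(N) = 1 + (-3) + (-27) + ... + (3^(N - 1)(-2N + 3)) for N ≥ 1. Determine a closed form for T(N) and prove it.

T(N) = 3^N(-N + 2) - 2

We claim T(N) = 3^N(-N + 2) - 2 for all N ≥ 1.
Base case (N = 1): T(1) = 1, and the closed form gives 1. They agree.
Inductive step: suppose the statement holds for some r ≥ 1, so T(r) = 3^r(-r + 2) - 2.
Then T(r+1) = T(r) + (3^r(-2r + 1)) = (3^r(-r + 2) - 2) + (3^r(-2r + 1)).
Simplifying, T(r+1) = -3^(r + 1)r + 3^(r + 1) - 2 = 3^(r+1)(-(r+1) + 2) - 2,
which is the closed form with N = r+1.
This completes the induction.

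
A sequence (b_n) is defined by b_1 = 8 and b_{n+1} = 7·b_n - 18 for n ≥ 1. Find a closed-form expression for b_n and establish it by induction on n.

b_n = 5·7^(n - 1) + 3

Computing the first terms: b_1 = 8, b_2 = 38, b_3 = 248. This suggests b_n = 5·7^(n - 1) + 3.
When n = 1: the formula gives 8 = 8 = b_1.
Inductive step: suppose the statement holds for some m ≥ 1, so b_m = 5·7^(m - 1) + 3.
Then b_{m+1} = 7·b_m - 18 = 7·(5·7^(m - 1) + 3) - 18 = 5·7^m + 3 = 5·7^((m+1) - 1) + 3,
which is the claimed formula at n = m+1.
This completes the induction.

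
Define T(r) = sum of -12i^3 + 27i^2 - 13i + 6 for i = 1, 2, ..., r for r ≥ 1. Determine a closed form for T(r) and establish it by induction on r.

T(r) = -r(r - 2)(3r^2 + 3r + 2)

We claim T(r) = -r(r - 2)(3r^2 + 3r + 2) for all r ≥ 1.
When r = 1: T(1) = 8, and the closed form gives 8. They agree.
Suppose the result is true for r = i, so T(i) = i(-3i^3 + 3i^2 + 4i + 4).
Then T(i+1) = T(i) + (-12i^3 - 9i^2 + 5i + 8) = (i(-3i^3 + 3i^2 + 4i + 4)) + (-12i^3 - 9i^2 + 5i + 8).
Simplifying, T(i+1) = -(i - 1)(i + 1)(3i^2 + 9i + 8) = -(i+1)((i+1) - 2)(3(i+1)^2 + 3(i+1) + 2),
which is the closed form with r = i+1.
Hence, by induction on r, the claim holds for every r ≥ 1.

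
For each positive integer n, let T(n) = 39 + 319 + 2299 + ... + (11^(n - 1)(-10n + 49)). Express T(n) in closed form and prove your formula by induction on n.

We claim T(n) = 11^n(-n + 5) - 5 for all n ≥ 1.
Base step (n = 1): T(1) = 39, and the closed form gives 39. They agree.
For the inductive step, assume it holds for an arbitrary k ≥ 1, so T(k) = 11^k(-k + 5) - 5.
Then T(k+1) = T(k) + (11^k(-10k + 39)) = (11^k(-k + 5) - 5) + (11^k(-10k + 39)).
Simplifying, T(k+1) = -11·11^k·k + 44·11^k - 5 = 11^(k+1)(-(k+1) + 5) - 5,
which is the closed form with n = k+1.
By the principle of mathematical induction, the result holds for all n ≥ 1.

T(n) = 11^n(-n + 5) - 5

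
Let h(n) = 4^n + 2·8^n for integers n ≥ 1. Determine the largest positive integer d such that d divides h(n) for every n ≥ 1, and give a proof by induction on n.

d = 4

Computing the first values: h(1) = 20 and h(2) = 144; gcd(20, 144) = 4, so d ≤ 4.
We prove 4 | 4^n + 2·8^n for all n ≥ 1 by induction on n.
For the base case n = 1: h(1) = 20 = 4·(5), so 4 | h(1).
Inductive step: suppose the statement holds for some i ≥ 1, i.e. 4 | h(i). Then
h(i+1) − 8·h(i) = (4^(i+1) + 2·8^(i+1)) − 8·(4^i + 2·8^i) = (1)·4^i·(4 − 8) = (-4)·4^i. Since 4 | h(i) by the inductive hypothesis, 4 | 8·h(i); and 4 | -4 since -4 = 4·-1. Therefore 4 | h(i+1).
Hence, by induction on n, the claim holds for every n ≥ 1.
Therefore the largest such d is 4.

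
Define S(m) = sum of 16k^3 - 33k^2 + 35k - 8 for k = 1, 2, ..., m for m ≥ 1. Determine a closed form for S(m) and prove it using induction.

S(m) = m(4m^3 - 3m^2 + 5m + 4)

We claim S(m) = m(4m^3 - 3m^2 + 5m + 4) for all m ≥ 1.
When m = 1: S(1) = 10, and the closed form gives 10. They agree.
Inductive step: suppose the statement holds for some k ≥ 1, so S(k) = k(4k^3 - 3k^2 + 5k + 4).
Then S(k+1) = S(k) + (16k^3 + 15k^2 + 17k + 10) = (k(4k^3 - 3k^2 + 5k + 4)) + (16k^3 + 15k^2 + 17k + 10).
Simplifying, S(k+1) = (k + 1)(4k^3 + 9k^2 + 11k + 10) = (k+1)(4(k+1)^3 - 3(k+1)^2 + 5(k+1) + 4),
which is the closed form with m = k+1.
By the principle of mathematical induction, the result holds for all m ≥ 1.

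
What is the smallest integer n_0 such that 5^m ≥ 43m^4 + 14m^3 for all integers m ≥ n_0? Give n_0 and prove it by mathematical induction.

At m = 7: 78125 < 108045, so the inequality fails and n_0 ≥ 8. We prove 5^m ≥ 43m^4 + 14m^3 for all m ≥ 8.
Base step (m = 8): 5^m = 390625 and 43m^4 + 14m^3 = 183296, so 390625 ≥ 183296.
Suppose the result is true for m = i, so 5^i ≥ 43i^4 + 14i^3.
Then 5^(i + 1) = 5·(5^i) ≥ 5·(43i^4 + 14i^3).
Also, for i ≥ 8 we have 5·(43i^4 + 14i^3) ≥ 43(i+1)^4 + 14(i+1)^3, since 5·(43i^4 + 14i^3) − (43(i+1)^4 + 14(i+1)^3) = 172i^4 - 116i^3 - 300i^2 - 214i - 57, which is nonnegative for all i ≥ 8.
Combining, 5^(i + 1) ≥ 43(i+1)^4 + 14(i+1)^3.
This completes the induction.
Hence the smallest such n_0 is 8.

n_0 = 8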